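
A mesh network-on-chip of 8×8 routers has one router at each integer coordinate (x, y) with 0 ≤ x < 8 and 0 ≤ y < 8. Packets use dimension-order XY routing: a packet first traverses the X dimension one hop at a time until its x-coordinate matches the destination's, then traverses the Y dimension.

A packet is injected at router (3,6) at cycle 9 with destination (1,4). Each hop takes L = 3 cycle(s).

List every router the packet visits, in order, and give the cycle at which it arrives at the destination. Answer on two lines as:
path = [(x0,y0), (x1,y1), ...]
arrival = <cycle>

path = [(3,6), (2,6), (1,6), (1,5), (1,4)]
arrival = 21

src (3,6)  cyc=9
W→(2,6)  cyc=12
W→(1,6)  cyc=15
S→(1,5)  cyc=18
S→(1,4)  cyc=21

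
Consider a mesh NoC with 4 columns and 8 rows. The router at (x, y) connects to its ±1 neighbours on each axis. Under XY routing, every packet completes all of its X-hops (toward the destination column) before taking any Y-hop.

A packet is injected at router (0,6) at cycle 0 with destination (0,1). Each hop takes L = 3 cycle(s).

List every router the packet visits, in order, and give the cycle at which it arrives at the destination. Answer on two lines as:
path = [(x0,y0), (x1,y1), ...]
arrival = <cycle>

path = [(0,6), (0,5), (0,4), (0,3), (0,2), (0,1)]
arrival = 15

hop 0: (0,6) @ cyc 0
hop 1: (0,5) @ cyc 3  [S]
hop 2: (0,4) @ cyc 6  [S]
hop 3: (0,3) @ cyc 9  [S]
hop 4: (0,2) @ cyc 12  [S]
hop 5: (0,1) @ cyc 15  [S]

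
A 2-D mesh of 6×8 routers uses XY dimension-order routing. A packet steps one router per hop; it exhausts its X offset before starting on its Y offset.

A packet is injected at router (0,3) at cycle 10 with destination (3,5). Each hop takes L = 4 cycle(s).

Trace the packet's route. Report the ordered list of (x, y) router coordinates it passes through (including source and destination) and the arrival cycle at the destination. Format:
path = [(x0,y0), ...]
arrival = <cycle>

  0. router=(0,3) cycle=10 (inject)
  1. router=(1,3) cycle=14 dir=E
  2. router=(2,3) cycle=18 dir=E
  3. router=(3,3) cycle=22 dir=E
  4. router=(3,4) cycle=26 dir=N
  5. router=(3,5) cycle=30 dir=N

path = [(0,3), (1,3), (2,3), (3,3), (3,4), (3,5)]
arrival = 30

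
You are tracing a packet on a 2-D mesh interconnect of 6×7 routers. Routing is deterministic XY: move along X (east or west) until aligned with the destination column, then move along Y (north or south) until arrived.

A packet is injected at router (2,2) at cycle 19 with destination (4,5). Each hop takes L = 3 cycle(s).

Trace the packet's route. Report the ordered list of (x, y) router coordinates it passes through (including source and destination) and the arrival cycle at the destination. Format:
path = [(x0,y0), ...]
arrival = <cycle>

hop 0: (2,2) @ cyc 19
hop 1: (3,2) @ cyc 22  [E]
hop 2: (4,2) @ cyc 25  [E]
hop 3: (4,3) @ cyc 28  [N]
hop 4: (4,4) @ cyc 31  [N]
hop 5: (4,5) @ cyc 34  [N]

path = [(2,2), (3,2), (4,2), (4,3), (4,4), (4,5)]
arrival = 34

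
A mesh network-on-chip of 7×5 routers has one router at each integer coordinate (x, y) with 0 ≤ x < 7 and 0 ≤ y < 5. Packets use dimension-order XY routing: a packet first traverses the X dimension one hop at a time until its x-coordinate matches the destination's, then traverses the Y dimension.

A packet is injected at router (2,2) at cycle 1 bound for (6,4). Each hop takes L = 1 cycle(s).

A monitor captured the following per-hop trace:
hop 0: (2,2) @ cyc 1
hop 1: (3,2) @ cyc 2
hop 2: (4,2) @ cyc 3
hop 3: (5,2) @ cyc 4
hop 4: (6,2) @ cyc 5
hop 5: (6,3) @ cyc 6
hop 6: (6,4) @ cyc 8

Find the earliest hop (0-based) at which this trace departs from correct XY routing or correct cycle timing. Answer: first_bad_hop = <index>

first_bad_hop = 6

[1] (+1,+0) / 1c ⇒ ok
[2] (+1,+0) / 1c ⇒ ok
[3] (+1,+0) / 1c ⇒ ok
[4] (+1,+0) / 1c ⇒ ok
[5] (+0,+1) / 1c ⇒ ok
[6] (+0,+1) / 2c ⇒ BAD: Δcyc=2≠L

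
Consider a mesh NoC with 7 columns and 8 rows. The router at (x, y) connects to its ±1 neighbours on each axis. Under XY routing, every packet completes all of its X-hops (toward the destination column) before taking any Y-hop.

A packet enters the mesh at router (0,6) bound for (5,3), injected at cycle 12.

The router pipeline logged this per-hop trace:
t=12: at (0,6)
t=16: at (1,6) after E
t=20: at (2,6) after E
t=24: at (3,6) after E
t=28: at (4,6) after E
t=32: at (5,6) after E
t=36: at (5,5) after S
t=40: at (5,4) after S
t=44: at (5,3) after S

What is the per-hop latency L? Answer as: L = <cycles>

L = 4

Between hops 0 and 1 the cycle counter advances 16 − 12 = 4.
Each hop adds L, hence L = 4.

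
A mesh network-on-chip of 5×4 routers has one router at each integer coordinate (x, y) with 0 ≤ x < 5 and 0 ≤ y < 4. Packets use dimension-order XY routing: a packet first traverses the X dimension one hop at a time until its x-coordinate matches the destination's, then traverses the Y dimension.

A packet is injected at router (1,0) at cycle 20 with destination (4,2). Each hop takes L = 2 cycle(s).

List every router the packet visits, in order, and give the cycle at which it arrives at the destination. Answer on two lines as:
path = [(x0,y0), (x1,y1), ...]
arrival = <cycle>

  0. router=(1,0) cycle=20 (inject)
  1. router=(2,0) cycle=22 dir=E
  2. router=(3,0) cycle=24 dir=E
  3. router=(4,0) cycle=26 dir=E
  4. router=(4,1) cycle=28 dir=N
  5. router=(4,2) cycle=30 dir=N

path = [(1,0), (2,0), (3,0), (4,0), (4,1), (4,2)]
arrival = 30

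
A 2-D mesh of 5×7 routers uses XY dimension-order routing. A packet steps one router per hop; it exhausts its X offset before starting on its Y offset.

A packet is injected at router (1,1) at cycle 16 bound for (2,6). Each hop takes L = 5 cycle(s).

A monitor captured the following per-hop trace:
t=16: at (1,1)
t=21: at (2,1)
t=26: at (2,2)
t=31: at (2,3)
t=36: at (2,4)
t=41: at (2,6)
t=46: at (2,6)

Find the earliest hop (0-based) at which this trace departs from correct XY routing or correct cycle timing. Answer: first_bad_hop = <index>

first_bad_hop = 5

  1: Δx=+1 Δy=+0 Δt=5 [ok]
  2: Δx=+0 Δy=+1 Δt=5 [ok]
  3: Δx=+0 Δy=+1 Δt=5 [ok]
  4: Δx=+0 Δy=+1 Δt=5 [ok]
  5: Δx=+0 Δy=+2 Δt=5 [BAD: non-unit step]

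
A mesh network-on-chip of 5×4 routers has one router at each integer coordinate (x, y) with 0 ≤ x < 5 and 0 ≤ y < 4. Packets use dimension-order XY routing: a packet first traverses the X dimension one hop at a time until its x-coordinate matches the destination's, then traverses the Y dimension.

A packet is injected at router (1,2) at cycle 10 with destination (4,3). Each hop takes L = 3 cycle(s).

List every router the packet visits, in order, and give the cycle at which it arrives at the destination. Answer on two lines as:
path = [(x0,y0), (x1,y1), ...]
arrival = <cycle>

path = [(1,2), (2,2), (3,2), (4,2), (4,3)]
arrival = 22

[0] x=1 y=2 t=10
[1] x=2 y=2 t=13 →E
[2] x=3 y=2 t=16 →E
[3] x=4 y=2 t=19 →E
[4] x=4 y=3 t=22 →N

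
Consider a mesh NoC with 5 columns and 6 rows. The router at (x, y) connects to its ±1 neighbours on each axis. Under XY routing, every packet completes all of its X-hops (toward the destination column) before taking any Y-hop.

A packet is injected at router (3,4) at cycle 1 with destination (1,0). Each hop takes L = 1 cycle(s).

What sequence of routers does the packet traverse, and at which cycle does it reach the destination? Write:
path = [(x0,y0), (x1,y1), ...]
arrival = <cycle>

path = [(3,4), (2,4), (1,4), (1,3), (1,2), (1,1), (1,0)]
arrival = 7

  0. router=(3,4) cycle=1 (inject)
  1. router=(2,4) cycle=2 dir=W
  2. router=(1,4) cycle=3 dir=W
  3. router=(1,3) cycle=4 dir=S
  4. router=(1,2) cycle=5 dir=S
  5. router=(1,1) cycle=6 dir=S
  6. router=(1,0) cycle=7 dir=S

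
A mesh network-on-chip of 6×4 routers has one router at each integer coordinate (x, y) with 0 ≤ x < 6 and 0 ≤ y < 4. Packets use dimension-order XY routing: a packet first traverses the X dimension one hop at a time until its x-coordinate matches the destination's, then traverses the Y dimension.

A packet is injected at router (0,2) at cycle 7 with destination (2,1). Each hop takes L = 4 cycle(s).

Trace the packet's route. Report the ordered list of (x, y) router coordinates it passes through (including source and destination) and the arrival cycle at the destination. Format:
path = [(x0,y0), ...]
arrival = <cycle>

#0 — 0,2 | c7
#1 — 1,2 | c11 | E
#2 — 2,2 | c15 | E
#3 — 2,1 | c19 | S

path = [(0,2), (1,2), (2,2), (2,1)]
arrival = 19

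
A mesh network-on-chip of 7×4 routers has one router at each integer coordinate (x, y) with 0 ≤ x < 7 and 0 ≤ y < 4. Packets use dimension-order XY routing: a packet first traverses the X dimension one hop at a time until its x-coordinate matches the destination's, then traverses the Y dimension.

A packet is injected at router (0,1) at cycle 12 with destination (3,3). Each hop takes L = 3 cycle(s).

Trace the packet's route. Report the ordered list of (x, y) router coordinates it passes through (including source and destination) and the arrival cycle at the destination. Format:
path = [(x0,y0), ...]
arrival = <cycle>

  0. router=(0,1) cycle=12 (inject)
  1. router=(1,1) cycle=15 dir=E
  2. router=(2,1) cycle=18 dir=E
  3. router=(3,1) cycle=21 dir=E
  4. router=(3,2) cycle=24 dir=N
  5. router=(3,3) cycle=27 dir=N

path = [(0,1), (1,1), (2,1), (3,1), (3,2), (3,3)]
arrival = 27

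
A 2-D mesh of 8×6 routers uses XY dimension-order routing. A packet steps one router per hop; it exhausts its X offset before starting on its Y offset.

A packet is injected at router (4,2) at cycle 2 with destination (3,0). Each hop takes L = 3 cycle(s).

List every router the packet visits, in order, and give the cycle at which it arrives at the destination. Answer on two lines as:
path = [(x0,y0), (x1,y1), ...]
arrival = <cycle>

t=2: at (4,2)
t=5: at (3,2) after W
t=8: at (3,1) after S
t=11: at (3,0) after S

path = [(4,2), (3,2), (3,1), (3,0)]
arrival = 11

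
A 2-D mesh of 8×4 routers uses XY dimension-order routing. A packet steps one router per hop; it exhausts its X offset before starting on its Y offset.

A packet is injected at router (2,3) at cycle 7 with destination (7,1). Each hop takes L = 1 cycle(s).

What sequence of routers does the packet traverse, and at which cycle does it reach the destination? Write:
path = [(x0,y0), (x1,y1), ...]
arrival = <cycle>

[0] x=2 y=3 t=7
[1] x=3 y=3 t=8 →E
[2] x=4 y=3 t=9 →E
[3] x=5 y=3 t=10 →E
[4] x=6 y=3 t=11 →E
[5] x=7 y=3 t=12 →E
[6] x=7 y=2 t=13 →S
[7] x=7 y=1 t=14 →S

path = [(2,3), (3,3), (4,3), (5,3), (6,3), (7,3), (7,2), (7,1)]
arrival = 14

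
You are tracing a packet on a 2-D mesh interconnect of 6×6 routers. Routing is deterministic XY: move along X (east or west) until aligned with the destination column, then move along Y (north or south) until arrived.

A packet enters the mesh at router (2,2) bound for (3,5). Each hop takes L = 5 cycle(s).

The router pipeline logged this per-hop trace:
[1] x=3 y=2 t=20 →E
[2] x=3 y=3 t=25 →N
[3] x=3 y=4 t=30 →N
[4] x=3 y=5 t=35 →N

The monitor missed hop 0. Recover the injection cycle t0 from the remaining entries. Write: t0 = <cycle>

cyc[1] = 20 and cyc[k] = t0 + k·L for every k.
t0 = cyc[1] − L = 20 − 5 = 15.

t0 = 15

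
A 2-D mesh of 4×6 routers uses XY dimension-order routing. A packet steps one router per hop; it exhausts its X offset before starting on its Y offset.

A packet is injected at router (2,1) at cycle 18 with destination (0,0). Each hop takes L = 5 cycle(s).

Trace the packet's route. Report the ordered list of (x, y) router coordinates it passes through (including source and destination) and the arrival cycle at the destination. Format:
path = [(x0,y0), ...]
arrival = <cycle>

path = [(2,1), (1,1), (0,1), (0,0)]
arrival = 33

src (2,1)  cyc=18
W→(1,1)  cyc=23
W→(0,1)  cyc=28
S→(0,0)  cyc=33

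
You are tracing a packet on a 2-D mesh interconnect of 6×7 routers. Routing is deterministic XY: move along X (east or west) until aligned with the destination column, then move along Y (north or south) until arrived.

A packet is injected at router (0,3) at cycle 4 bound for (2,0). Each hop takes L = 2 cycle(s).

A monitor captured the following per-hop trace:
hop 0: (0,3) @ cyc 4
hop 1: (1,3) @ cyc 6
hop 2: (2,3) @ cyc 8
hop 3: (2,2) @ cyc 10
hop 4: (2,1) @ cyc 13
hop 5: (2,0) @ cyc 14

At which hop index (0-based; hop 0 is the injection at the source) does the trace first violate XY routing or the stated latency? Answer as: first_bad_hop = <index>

first_bad_hop = 4

check 1→ d=(1,0) cyc+2: ok
check 2→ d=(1,0) cyc+2: ok
check 3→ d=(0,-1) cyc+2: ok
check 4→ d=(0,-1) cyc+3: BAD: Δcyc=3≠L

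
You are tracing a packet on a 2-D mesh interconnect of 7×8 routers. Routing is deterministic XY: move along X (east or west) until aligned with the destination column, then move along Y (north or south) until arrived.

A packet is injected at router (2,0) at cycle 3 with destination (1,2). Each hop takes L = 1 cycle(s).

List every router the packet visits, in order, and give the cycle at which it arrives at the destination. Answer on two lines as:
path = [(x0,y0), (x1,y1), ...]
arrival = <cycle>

path = [(2,0), (1,0), (1,1), (1,2)]
arrival = 6

#0 — 2,0 | c3
#1 — 1,0 | c4 | W
#2 — 1,1 | c5 | N
#3 — 1,2 | c6 | N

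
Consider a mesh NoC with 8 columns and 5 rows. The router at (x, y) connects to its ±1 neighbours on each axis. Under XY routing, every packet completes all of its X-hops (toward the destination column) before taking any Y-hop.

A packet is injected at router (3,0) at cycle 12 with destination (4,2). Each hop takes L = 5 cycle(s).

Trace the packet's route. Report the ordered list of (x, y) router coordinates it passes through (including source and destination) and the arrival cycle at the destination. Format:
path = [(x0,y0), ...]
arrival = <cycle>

[0] x=3 y=0 t=12
[1] x=4 y=0 t=17 →E
[2] x=4 y=1 t=22 →N
[3] x=4 y=2 t=27 →N

path = [(3,0), (4,0), (4,1), (4,2)]
arrival = 27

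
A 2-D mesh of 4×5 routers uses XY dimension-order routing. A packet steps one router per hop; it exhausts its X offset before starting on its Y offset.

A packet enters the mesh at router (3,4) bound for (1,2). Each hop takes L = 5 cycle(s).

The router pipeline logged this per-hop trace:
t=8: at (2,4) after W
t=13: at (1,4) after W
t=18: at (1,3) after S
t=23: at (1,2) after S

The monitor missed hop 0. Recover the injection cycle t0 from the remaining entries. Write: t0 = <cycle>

t0 = 3

The first recorded entry is hop 1 at cycle 8.
t0 = cyc[1] − L = 8 − 5 = 3.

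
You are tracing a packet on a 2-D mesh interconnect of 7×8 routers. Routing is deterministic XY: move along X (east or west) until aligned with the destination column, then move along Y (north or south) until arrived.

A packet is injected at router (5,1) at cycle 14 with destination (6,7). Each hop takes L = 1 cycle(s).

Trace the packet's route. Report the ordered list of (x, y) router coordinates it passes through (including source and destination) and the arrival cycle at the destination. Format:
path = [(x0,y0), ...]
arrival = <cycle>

src (5,1)  cyc=14
E→(6,1)  cyc=15
N→(6,2)  cyc=16
N→(6,3)  cyc=17
N→(6,4)  cyc=18
N→(6,5)  cyc=19
N→(6,6)  cyc=20
N→(6,7)  cyc=21

path = [(5,1), (6,1), (6,2), (6,3), (6,4), (6,5), (6,6), (6,7)]
arrival = 21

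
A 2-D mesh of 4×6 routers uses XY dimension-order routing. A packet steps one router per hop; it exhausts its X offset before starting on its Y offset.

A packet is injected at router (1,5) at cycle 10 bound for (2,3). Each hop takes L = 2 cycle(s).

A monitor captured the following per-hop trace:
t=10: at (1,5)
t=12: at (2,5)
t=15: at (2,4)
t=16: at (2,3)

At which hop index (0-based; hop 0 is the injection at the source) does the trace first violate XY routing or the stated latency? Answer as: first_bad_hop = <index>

first_bad_hop = 2

check 1→ d=(1,0) cyc+2: ok
check 2→ d=(0,-1) cyc+3: BAD: Δcyc=3≠L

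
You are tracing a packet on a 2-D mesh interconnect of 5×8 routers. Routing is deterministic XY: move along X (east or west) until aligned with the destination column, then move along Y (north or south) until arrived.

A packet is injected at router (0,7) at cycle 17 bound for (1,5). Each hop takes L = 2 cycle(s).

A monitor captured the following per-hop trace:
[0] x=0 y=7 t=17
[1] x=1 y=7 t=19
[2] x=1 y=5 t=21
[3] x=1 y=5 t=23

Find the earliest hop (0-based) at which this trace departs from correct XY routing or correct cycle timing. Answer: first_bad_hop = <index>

first_bad_hop = 2

check 1→ d=(1,0) cyc+2: ok
check 2→ d=(0,-2) cyc+2: BAD: non-unit step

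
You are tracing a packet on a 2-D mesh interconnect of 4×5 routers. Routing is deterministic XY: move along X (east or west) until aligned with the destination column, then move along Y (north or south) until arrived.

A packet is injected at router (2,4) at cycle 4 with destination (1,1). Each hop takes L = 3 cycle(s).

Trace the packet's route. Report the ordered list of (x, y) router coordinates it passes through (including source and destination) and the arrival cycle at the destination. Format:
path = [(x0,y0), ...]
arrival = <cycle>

#0 — 2,4 | c4
#1 — 1,4 | c7 | W
#2 — 1,3 | c10 | S
#3 — 1,2 | c13 | S
#4 — 1,1 | c16 | S

path = [(2,4), (1,4), (1,3), (1,2), (1,1)]
arrival = 16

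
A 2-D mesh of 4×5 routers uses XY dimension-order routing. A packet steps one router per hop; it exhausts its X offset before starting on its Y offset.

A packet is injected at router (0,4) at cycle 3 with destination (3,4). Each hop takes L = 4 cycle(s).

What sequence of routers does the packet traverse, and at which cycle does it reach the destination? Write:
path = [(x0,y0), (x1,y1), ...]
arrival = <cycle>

#0 — 0,4 | c3
#1 — 1,4 | c7 | E
#2 — 2,4 | c11 | E
#3 — 3,4 | c15 | E

path = [(0,4), (1,4), (2,4), (3,4)]
arrival = 15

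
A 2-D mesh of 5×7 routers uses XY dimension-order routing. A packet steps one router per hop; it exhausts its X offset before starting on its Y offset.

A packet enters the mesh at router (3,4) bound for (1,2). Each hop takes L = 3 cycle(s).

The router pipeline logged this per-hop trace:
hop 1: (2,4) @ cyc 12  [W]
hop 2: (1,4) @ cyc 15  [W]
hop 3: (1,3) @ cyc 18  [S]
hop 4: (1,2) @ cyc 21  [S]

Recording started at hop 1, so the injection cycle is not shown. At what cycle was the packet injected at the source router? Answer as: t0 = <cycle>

Hop 1 reached at cycle 12; hop k is at t0 + k·L.
So t0 = 12 − 1·3 = 9.

t0 = 9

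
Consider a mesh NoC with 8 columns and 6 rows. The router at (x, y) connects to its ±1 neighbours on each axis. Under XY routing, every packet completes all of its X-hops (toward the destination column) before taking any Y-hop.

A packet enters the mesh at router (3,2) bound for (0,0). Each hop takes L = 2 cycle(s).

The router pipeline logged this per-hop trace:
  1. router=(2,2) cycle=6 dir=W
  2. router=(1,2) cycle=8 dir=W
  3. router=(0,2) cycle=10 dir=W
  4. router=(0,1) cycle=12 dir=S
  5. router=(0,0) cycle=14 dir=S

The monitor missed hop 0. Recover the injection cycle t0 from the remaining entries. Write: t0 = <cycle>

t0 = 4

The first recorded entry is hop 1 at cycle 6.
Therefore t0 = 6 − L = 4.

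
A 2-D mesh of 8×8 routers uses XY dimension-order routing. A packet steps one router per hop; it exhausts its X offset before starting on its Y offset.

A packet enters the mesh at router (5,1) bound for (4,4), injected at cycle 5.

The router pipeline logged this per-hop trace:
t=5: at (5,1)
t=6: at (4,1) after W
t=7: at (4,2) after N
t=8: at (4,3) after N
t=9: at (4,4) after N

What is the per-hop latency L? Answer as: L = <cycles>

Between hops 0 and 1 the cycle counter advances 6 − 5 = 1.
That increment is L by definition: L = 1.

L = 1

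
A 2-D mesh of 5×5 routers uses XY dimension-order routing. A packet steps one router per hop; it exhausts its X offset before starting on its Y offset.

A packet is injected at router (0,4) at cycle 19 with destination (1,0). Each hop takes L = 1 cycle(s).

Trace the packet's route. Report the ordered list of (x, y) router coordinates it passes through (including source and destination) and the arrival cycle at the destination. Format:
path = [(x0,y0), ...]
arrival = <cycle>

path = [(0,4), (1,4), (1,3), (1,2), (1,1), (1,0)]
arrival = 24

#0 — 0,4 | c19
#1 — 1,4 | c20 | E
#2 — 1,3 | c21 | S
#3 — 1,2 | c22 | S
#4 — 1,1 | c23 | S
#5 — 1,0 | c24 | S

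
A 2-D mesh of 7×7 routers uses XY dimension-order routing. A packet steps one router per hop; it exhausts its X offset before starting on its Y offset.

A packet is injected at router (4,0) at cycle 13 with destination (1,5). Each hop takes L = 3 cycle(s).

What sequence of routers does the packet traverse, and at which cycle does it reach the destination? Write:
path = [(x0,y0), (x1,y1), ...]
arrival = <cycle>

[0] x=4 y=0 t=13
[1] x=3 y=0 t=16 →W
[2] x=2 y=0 t=19 →W
[3] x=1 y=0 t=22 →W
[4] x=1 y=1 t=25 →N
[5] x=1 y=2 t=28 →N
[6] x=1 y=3 t=31 →N
[7] x=1 y=4 t=34 →N
[8] x=1 y=5 t=37 →N

path = [(4,0), (3,0), (2,0), (1,0), (1,1), (1,2), (1,3), (1,4), (1,5)]
arrival = 37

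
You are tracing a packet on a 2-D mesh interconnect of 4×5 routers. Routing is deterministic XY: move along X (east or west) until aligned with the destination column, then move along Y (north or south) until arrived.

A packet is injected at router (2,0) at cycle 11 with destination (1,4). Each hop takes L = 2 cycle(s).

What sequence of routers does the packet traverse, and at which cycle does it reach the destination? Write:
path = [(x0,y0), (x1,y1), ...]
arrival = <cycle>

  0. router=(2,0) cycle=11 (inject)
  1. router=(1,0) cycle=13 dir=W
  2. router=(1,1) cycle=15 dir=N
  3. router=(1,2) cycle=17 dir=N
  4. router=(1,3) cycle=19 dir=N
  5. router=(1,4) cycle=21 dir=N

path = [(2,0), (1,0), (1,1), (1,2), (1,3), (1,4)]
arrival = 21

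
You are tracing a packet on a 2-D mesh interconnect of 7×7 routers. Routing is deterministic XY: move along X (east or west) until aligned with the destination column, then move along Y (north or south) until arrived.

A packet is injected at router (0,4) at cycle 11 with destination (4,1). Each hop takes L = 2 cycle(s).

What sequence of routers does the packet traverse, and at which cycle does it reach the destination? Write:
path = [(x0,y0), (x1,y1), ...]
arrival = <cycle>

path = [(0,4), (1,4), (2,4), (3,4), (4,4), (4,3), (4,2), (4,1)]
arrival = 25

[0] x=0 y=4 t=11
[1] x=1 y=4 t=13 →E
[2] x=2 y=4 t=15 →E
[3] x=3 y=4 t=17 →E
[4] x=4 y=4 t=19 →E
[5] x=4 y=3 t=21 →S
[6] x=4 y=2 t=23 →S
[7] x=4 y=1 t=25 →S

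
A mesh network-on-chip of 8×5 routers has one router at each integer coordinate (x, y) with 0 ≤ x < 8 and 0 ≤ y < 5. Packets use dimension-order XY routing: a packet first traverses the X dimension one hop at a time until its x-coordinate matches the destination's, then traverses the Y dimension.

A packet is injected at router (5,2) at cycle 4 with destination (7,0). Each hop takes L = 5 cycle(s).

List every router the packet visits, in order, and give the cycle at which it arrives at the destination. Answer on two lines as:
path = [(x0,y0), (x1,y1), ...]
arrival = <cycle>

path = [(5,2), (6,2), (7,2), (7,1), (7,0)]
arrival = 24

[0] x=5 y=2 t=4
[1] x=6 y=2 t=9 →E
[2] x=7 y=2 t=14 →E
[3] x=7 y=1 t=19 →S
[4] x=7 y=0 t=24 →S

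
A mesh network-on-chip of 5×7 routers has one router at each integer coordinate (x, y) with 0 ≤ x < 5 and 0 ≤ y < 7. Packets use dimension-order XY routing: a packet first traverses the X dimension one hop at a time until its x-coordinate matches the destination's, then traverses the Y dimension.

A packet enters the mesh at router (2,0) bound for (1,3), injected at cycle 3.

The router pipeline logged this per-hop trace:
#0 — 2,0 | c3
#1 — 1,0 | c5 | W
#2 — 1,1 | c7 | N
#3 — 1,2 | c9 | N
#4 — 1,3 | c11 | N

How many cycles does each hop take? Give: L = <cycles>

From hop 0 (3) to hop 1 (5): +2 cycles.
Each hop adds L, hence L = 2.

L = 2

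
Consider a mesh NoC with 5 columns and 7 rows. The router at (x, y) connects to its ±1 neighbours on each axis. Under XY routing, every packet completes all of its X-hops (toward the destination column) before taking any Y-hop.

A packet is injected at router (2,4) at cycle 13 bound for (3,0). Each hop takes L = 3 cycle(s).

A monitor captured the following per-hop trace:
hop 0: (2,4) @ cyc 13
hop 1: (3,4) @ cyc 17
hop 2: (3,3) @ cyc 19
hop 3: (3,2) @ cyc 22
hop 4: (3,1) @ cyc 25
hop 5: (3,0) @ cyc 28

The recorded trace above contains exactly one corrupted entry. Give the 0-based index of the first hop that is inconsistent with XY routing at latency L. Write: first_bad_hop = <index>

check 1→ d=(1,0) cyc+4: BAD: Δcyc=4≠L

first_bad_hop = 1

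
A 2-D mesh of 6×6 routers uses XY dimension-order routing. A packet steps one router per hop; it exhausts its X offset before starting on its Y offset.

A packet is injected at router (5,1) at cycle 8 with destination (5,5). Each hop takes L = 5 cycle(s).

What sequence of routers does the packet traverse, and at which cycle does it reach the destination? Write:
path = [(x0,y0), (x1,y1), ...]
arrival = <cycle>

src (5,1)  cyc=8
N→(5,2)  cyc=13
N→(5,3)  cyc=18
N→(5,4)  cyc=23
N→(5,5)  cyc=28

path = [(5,1), (5,2), (5,3), (5,4), (5,5)]
arrival = 28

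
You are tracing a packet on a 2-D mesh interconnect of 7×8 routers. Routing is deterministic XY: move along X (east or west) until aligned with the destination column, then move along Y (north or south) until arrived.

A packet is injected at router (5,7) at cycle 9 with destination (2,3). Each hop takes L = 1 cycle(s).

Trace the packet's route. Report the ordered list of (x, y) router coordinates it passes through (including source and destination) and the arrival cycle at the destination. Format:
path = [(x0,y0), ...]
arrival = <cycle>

  0. router=(5,7) cycle=9 (inject)
  1. router=(4,7) cycle=10 dir=W
  2. router=(3,7) cycle=11 dir=W
  3. router=(2,7) cycle=12 dir=W
  4. router=(2,6) cycle=13 dir=S
  5. router=(2,5) cycle=14 dir=S
  6. router=(2,4) cycle=15 dir=S
  7. router=(2,3) cycle=16 dir=S

path = [(5,7), (4,7), (3,7), (2,7), (2,6), (2,5), (2,4), (2,3)]
arrival = 16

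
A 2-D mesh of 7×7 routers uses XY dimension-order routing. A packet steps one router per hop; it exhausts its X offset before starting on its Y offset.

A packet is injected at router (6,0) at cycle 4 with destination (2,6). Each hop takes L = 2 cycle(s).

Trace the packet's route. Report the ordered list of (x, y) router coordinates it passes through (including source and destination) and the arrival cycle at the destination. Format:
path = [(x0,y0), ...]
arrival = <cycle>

hop 0: (6,0) @ cyc 4
hop 1: (5,0) @ cyc 6  [W]
hop 2: (4,0) @ cyc 8  [W]
hop 3: (3,0) @ cyc 10  [W]
hop 4: (2,0) @ cyc 12  [W]
hop 5: (2,1) @ cyc 14  [N]
hop 6: (2,2) @ cyc 16  [N]
hop 7: (2,3) @ cyc 18  [N]
hop 8: (2,4) @ cyc 20  [N]
hop 9: (2,5) @ cyc 22  [N]
hop 10: (2,6) @ cyc 24  [N]

path = [(6,0), (5,0), (4,0), (3,0), (2,0), (2,1), (2,2), (2,3), (2,4), (2,5), (2,6)]
arrival = 24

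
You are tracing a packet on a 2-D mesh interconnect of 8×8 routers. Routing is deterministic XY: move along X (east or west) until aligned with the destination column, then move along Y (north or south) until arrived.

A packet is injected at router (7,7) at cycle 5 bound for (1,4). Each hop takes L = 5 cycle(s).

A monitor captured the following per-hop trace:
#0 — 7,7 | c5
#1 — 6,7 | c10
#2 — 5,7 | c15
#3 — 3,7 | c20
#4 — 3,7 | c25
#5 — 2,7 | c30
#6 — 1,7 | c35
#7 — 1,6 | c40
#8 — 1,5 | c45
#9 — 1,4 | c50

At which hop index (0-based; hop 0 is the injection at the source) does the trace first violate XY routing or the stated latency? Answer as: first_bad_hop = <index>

  1: Δx=-1 Δy=+0 Δt=5 [ok]
  2: Δx=-1 Δy=+0 Δt=5 [ok]
  3: Δx=-2 Δy=+0 Δt=5 [BAD: non-unit step]

first_bad_hop = 3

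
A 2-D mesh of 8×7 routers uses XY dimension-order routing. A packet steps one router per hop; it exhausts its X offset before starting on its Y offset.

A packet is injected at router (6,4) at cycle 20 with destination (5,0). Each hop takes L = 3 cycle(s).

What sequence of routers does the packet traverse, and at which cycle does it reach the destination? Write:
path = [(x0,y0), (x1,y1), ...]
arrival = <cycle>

path = [(6,4), (5,4), (5,3), (5,2), (5,1), (5,0)]
arrival = 35

src (6,4)  cyc=20
W→(5,4)  cyc=23
S→(5,3)  cyc=26
S→(5,2)  cyc=29
S→(5,1)  cyc=32
S→(5,0)  cyc=35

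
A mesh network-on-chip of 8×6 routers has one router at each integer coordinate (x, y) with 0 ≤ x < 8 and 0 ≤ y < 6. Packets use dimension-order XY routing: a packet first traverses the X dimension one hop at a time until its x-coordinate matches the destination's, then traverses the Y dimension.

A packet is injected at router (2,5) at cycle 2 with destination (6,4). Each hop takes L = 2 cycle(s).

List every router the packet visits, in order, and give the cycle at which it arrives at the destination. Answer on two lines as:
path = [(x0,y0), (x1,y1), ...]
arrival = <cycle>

t=2: at (2,5)
t=4: at (3,5) after E
t=6: at (4,5) after E
t=8: at (5,5) after E
t=10: at (6,5) after E
t=12: at (6,4) after S

path = [(2,5), (3,5), (4,5), (5,5), (6,5), (6,4)]
arrival = 12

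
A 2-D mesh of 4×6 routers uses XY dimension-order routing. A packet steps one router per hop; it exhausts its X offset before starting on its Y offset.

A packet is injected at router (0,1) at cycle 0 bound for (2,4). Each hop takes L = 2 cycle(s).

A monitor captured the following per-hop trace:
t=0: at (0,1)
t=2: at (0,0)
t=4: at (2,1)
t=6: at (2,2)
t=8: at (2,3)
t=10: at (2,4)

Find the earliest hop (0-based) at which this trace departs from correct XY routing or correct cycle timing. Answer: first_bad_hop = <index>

  1: Δx=+0 Δy=-1 Δt=2 [BAD: Y-move but x=0≠2]

first_bad_hop = 1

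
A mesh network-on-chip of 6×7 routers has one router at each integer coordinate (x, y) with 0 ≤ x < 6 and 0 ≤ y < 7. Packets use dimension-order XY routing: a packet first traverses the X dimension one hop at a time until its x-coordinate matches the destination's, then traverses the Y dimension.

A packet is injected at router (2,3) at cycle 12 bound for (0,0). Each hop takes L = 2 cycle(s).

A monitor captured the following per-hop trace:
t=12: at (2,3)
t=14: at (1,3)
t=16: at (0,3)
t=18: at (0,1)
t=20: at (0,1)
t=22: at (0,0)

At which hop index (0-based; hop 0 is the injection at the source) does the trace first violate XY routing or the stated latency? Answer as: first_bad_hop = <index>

first_bad_hop = 3

hop 1: step (-1,+0), +2 cyc — ok
hop 2: step (-1,+0), +2 cyc — ok
hop 3: step (+0,-2), +2 cyc — BAD: non-unit step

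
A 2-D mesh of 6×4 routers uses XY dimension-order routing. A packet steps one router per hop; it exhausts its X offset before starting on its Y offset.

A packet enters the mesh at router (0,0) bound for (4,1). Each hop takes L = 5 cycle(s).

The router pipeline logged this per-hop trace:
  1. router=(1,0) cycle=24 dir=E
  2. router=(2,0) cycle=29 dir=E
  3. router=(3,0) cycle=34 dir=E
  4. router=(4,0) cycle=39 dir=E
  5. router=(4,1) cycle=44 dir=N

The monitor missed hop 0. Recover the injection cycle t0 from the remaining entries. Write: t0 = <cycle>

cyc[1] = 24 and cyc[k] = t0 + k·L for every k.
t0 = cyc[1] − L = 24 − 5 = 19.

t0 = 19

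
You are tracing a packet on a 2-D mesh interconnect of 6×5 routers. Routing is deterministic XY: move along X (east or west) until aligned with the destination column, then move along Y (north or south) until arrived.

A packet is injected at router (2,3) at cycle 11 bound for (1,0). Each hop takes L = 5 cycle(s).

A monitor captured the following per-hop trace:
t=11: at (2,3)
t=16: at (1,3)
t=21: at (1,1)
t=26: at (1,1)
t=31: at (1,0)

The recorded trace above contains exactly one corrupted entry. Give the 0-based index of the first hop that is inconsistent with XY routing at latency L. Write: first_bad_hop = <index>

first_bad_hop = 2

  1: Δx=-1 Δy=+0 Δt=5 [ok]
  2: Δx=+0 Δy=-2 Δt=5 [BAD: non-unit step]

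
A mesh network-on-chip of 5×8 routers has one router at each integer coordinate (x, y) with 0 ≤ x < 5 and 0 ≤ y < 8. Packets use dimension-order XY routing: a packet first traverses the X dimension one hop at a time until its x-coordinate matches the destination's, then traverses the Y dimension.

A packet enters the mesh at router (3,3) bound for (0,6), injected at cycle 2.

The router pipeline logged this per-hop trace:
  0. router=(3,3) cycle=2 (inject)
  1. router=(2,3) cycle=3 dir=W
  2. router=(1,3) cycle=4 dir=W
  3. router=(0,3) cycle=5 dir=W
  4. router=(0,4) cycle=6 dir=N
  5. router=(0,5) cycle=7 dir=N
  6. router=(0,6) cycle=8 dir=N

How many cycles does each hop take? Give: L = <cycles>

L = 1

Δcyc across hop 0→1: 3 − 2 = 1.
That increment is L by definition: L = 1.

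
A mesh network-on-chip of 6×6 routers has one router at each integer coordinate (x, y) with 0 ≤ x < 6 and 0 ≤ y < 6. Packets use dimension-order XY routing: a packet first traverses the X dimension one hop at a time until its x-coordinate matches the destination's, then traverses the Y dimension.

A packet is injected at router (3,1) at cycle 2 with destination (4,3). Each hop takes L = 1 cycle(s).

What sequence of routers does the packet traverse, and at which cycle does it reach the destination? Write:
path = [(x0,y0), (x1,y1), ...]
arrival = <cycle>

#0 — 3,1 | c2
#1 — 4,1 | c3 | E
#2 — 4,2 | c4 | N
#3 — 4,3 | c5 | N

path = [(3,1), (4,1), (4,2), (4,3)]
arrival = 5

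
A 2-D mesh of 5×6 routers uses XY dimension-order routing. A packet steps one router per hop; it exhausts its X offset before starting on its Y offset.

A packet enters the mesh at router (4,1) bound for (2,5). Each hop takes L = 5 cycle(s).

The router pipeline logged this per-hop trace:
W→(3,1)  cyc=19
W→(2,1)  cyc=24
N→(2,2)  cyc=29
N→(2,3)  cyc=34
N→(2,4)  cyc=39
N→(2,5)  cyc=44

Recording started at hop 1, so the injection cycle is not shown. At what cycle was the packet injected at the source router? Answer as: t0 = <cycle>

The first recorded entry is hop 1 at cycle 19.
Therefore t0 = 19 − L = 14.

t0 = 14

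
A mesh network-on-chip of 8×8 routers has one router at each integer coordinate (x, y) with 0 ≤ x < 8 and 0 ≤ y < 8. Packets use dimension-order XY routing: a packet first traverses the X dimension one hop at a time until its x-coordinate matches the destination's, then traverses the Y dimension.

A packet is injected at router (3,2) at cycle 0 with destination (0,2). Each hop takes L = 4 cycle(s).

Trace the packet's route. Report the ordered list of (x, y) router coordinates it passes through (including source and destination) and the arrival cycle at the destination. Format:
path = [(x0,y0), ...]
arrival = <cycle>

#0 — 3,2 | c0
#1 — 2,2 | c4 | W
#2 — 1,2 | c8 | W
#3 — 0,2 | c12 | W

path = [(3,2), (2,2), (1,2), (0,2)]
arrival = 12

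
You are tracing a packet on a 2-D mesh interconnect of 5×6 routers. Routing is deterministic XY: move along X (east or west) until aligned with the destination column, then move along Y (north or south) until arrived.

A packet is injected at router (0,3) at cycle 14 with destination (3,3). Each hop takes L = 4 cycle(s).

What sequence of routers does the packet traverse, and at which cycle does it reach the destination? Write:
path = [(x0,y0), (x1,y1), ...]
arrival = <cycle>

path = [(0,3), (1,3), (2,3), (3,3)]
arrival = 26

src (0,3)  cyc=14
E→(1,3)  cyc=18
E→(2,3)  cyc=22
E→(3,3)  cyc=26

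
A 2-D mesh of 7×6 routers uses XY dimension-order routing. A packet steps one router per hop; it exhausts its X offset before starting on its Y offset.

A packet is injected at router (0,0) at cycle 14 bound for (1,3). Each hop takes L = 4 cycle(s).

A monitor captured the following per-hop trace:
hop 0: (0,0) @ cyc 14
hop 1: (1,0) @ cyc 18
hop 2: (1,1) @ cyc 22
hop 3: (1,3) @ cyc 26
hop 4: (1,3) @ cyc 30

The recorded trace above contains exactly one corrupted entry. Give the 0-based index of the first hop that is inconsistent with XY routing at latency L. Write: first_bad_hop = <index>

check 1→ d=(1,0) cyc+4: ok
check 2→ d=(0,1) cyc+4: ok
check 3→ d=(0,2) cyc+4: BAD: non-unit step

first_bad_hop = 3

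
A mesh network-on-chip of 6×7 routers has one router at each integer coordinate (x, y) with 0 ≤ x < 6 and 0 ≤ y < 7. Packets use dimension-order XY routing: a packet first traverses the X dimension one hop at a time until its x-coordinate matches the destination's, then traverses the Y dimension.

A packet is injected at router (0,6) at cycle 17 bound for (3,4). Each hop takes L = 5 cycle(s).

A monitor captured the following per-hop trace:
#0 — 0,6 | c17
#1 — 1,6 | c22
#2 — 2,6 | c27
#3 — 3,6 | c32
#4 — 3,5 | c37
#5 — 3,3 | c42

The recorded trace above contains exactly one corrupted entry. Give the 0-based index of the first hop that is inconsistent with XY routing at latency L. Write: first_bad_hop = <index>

first_bad_hop = 5

[1] (+1,+0) / 5c ⇒ ok
[2] (+1,+0) / 5c ⇒ ok
[3] (+1,+0) / 5c ⇒ ok
[4] (+0,-1) / 5c ⇒ ok
[5] (+0,-2) / 5c ⇒ BAD: non-unit step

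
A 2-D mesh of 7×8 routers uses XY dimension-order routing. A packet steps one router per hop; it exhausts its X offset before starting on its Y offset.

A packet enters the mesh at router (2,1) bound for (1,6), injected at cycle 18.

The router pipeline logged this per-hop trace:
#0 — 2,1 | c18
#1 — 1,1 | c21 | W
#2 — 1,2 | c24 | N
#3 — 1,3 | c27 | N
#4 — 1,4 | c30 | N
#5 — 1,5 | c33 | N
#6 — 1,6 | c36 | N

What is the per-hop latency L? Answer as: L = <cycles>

L = 3

Δcyc across hop 0→1: 21 − 18 = 3.
One hop costs L cycles, so L = 3.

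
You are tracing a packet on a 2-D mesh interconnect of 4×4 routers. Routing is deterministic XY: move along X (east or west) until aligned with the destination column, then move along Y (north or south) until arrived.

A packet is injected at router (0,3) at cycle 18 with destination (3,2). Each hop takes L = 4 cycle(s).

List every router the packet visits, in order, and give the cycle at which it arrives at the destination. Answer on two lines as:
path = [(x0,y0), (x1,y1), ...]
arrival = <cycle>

path = [(0,3), (1,3), (2,3), (3,3), (3,2)]
arrival = 34

  0. router=(0,3) cycle=18 (inject)
  1. router=(1,3) cycle=22 dir=E
  2. router=(2,3) cycle=26 dir=E
  3. router=(3,3) cycle=30 dir=E
  4. router=(3,2) cycle=34 dir=S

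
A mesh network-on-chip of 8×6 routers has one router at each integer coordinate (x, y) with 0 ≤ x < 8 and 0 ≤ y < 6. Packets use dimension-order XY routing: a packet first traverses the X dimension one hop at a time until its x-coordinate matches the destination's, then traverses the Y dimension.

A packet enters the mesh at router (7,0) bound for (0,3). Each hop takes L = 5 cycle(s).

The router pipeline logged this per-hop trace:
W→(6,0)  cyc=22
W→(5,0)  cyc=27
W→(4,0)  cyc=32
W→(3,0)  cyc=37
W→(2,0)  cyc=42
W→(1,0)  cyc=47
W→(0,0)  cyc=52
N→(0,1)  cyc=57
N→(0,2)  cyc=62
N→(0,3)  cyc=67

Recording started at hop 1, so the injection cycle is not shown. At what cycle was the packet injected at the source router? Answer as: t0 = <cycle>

t0 = 17

The first recorded entry is hop 1 at cycle 22.
So t0 = 22 − 1·5 = 17.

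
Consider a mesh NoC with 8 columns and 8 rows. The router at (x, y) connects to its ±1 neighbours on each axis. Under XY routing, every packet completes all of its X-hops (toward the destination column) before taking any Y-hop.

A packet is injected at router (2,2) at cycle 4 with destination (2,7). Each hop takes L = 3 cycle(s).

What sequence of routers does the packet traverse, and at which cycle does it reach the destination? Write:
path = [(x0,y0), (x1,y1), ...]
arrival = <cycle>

#0 — 2,2 | c4
#1 — 2,3 | c7 | N
#2 — 2,4 | c10 | N
#3 — 2,5 | c13 | N
#4 — 2,6 | c16 | N
#5 — 2,7 | c19 | N

path = [(2,2), (2,3), (2,4), (2,5), (2,6), (2,7)]
arrival = 19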